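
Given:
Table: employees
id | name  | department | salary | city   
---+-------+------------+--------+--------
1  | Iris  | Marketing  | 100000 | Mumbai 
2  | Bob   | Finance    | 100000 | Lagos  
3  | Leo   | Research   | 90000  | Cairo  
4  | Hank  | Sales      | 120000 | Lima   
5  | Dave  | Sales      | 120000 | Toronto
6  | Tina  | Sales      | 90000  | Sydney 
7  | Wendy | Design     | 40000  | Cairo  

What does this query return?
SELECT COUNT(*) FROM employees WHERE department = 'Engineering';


Counting rows where department = 'Engineering'


0


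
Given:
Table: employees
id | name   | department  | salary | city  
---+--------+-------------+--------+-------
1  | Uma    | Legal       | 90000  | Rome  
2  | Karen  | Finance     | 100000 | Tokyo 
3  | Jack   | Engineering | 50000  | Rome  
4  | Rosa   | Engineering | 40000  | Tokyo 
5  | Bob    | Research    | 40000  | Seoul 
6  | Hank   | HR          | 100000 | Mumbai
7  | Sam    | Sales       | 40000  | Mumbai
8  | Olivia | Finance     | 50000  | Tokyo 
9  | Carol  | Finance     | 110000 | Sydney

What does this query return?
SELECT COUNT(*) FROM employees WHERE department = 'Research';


Counting rows where department = 'Research'
  Bob -> MATCH


1


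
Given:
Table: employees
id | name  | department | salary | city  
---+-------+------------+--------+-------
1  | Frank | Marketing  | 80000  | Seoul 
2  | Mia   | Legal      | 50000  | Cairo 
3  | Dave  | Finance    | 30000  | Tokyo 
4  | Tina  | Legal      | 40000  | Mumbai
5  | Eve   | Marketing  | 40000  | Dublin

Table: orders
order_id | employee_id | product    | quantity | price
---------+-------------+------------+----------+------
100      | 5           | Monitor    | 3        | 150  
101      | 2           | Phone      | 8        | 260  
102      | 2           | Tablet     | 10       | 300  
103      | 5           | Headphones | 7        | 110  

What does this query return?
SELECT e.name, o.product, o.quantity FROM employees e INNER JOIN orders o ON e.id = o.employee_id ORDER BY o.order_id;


Joining employees.id = orders.employee_id:
  employee Eve (id=5) -> order Monitor
  employee Mia (id=2) -> order Phone
  employee Mia (id=2) -> order Tablet
  employee Eve (id=5) -> order Headphones


4 rows:
Eve, Monitor, 3
Mia, Phone, 8
Mia, Tablet, 10
Eve, Headphones, 7


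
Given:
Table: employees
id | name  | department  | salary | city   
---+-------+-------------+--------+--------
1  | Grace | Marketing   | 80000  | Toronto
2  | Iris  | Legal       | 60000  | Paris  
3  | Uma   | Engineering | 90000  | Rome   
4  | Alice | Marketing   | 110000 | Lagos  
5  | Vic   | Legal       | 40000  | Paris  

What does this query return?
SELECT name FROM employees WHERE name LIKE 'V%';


LIKE 'V%' matches names starting with 'V'
Matching: 1

1 rows:
Vic


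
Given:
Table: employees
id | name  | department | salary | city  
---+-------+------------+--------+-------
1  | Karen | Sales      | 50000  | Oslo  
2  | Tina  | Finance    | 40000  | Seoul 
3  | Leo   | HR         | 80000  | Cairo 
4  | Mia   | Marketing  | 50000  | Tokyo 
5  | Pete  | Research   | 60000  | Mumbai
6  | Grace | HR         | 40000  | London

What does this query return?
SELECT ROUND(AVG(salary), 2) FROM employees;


SUM(salary) = 320000
COUNT = 6
ROUND(AVG, 2) = ROUND(320000 / 6, 2) = 53333.33

53333.33


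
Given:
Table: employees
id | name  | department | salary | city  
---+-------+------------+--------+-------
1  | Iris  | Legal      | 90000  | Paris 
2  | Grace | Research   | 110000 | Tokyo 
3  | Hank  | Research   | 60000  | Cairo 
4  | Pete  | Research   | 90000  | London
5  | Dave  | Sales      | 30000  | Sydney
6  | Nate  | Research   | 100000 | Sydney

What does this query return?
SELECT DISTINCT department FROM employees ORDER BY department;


All 'department' values (row order): Legal, Research, Research, Research, Sales, Research
Removing duplicates leaves 3 unique value(s).

3 values:
Legal
Research
Sales


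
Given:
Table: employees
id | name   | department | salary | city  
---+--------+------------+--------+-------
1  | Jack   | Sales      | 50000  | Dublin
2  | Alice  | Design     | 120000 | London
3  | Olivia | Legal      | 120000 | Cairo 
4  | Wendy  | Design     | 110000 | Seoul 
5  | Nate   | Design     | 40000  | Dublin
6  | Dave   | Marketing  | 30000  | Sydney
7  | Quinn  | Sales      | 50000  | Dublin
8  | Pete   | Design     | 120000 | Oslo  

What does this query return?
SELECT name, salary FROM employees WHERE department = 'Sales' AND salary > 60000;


Filtering: department = 'Sales' AND salary > 60000
Matching: 0 rows

Empty result set (0 rows)


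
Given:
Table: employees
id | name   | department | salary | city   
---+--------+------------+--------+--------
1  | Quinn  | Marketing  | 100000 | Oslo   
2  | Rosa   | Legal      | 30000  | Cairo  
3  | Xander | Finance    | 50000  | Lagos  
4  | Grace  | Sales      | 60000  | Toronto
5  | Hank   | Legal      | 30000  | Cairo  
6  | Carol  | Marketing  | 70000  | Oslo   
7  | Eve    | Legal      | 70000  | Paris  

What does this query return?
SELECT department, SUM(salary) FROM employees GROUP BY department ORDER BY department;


Summing salary within each department:
  Finance: 50000 = 50000
  Legal: 30000 + 30000 + 70000 = 130000
  Marketing: 100000 + 70000 = 170000
  Sales: 60000 = 60000


4 groups:
Finance, 50000
Legal, 130000
Marketing, 170000
Sales, 60000


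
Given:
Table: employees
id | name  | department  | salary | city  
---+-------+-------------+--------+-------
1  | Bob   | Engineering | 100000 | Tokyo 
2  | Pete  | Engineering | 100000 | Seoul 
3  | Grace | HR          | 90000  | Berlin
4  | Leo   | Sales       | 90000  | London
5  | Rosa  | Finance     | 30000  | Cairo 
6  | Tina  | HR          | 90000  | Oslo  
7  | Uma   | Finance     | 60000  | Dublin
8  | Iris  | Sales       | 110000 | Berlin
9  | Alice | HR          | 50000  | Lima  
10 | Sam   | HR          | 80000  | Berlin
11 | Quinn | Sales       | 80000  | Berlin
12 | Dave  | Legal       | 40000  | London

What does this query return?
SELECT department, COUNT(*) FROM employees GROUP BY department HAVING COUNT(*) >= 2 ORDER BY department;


Groups with count >= 2:
  Engineering: 2 -> PASS
  Finance: 2 -> PASS
  HR: 4 -> PASS
  Sales: 3 -> PASS
  Legal: 1 -> filtered out


4 groups:
Engineering, 2
Finance, 2
HR, 4
Sales, 3


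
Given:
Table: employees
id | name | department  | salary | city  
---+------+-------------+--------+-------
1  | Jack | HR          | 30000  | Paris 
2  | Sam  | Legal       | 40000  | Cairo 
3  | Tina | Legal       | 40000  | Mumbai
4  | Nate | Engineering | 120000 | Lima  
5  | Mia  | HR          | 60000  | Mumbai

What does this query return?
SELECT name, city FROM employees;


Projecting columns: name, city

5 rows:
Jack, Paris
Sam, Cairo
Tina, Mumbai
Nate, Lima
Mia, Mumbai


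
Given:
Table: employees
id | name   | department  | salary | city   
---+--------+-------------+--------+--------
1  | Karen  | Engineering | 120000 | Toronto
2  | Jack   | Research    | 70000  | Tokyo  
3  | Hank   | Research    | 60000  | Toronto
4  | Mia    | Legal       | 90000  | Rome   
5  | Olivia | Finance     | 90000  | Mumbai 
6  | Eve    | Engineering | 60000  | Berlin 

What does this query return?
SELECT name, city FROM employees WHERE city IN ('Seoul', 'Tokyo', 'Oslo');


Filtering: city IN ('Seoul', 'Tokyo', 'Oslo')
Matching: 1 rows

1 rows:
Jack, Tokyo


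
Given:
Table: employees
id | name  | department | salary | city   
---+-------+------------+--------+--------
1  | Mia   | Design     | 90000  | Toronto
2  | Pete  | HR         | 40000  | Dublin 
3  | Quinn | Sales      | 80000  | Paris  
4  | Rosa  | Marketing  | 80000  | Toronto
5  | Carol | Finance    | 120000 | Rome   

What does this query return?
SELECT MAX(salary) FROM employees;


Salaries: 90000, 40000, 80000, 80000, 120000
MAX = 120000

120000


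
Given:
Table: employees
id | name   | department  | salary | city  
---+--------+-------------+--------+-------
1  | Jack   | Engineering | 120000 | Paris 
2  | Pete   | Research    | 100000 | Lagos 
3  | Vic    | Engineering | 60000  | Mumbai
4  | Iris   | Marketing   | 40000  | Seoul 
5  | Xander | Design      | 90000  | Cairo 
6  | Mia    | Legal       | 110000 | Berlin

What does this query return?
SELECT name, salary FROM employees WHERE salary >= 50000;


Filtering: salary >= 50000
Matching: 5 rows

5 rows:
Jack, 120000
Pete, 100000
Vic, 60000
Xander, 90000
Mia, 110000


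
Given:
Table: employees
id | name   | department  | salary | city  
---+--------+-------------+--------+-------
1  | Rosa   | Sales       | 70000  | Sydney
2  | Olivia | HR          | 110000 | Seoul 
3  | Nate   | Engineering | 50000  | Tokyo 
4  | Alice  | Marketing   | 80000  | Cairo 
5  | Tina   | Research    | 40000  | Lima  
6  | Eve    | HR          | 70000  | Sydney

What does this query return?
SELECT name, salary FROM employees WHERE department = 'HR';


Filtering: department = 'HR'
Matching rows: 2

2 rows:
Olivia, 110000
Eve, 70000


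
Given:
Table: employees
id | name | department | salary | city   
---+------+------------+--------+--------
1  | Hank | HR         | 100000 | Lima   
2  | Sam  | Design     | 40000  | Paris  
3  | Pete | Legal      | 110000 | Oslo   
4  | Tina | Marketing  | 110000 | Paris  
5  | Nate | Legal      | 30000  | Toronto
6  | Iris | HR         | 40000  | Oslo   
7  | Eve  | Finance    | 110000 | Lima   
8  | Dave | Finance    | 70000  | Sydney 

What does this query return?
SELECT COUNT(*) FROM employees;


COUNT(*) counts all rows

8


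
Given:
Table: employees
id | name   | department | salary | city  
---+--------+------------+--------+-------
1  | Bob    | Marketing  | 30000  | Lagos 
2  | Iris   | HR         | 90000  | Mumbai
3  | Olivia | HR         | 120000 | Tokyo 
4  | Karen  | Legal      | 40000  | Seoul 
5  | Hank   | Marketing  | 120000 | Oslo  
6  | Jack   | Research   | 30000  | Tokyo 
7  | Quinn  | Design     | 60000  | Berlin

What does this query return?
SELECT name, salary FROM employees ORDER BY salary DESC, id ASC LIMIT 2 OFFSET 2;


Sort by salary DESC (id ASC tiebreak), then skip 2 and take 2
Rows 3 through 4

2 rows:
Iris, 90000
Quinn, 60000


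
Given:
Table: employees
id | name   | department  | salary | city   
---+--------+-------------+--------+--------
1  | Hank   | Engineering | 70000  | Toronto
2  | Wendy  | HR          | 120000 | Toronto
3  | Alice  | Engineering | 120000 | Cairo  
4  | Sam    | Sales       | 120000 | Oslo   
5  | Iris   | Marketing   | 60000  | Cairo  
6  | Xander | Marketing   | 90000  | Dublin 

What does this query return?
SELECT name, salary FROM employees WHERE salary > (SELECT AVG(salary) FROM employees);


Subquery: AVG(salary) = 96666.67
Filtering: salary > 96666.67
  Wendy (120000) -> MATCH
  Alice (120000) -> MATCH
  Sam (120000) -> MATCH


3 rows:
Wendy, 120000
Alice, 120000
Sam, 120000


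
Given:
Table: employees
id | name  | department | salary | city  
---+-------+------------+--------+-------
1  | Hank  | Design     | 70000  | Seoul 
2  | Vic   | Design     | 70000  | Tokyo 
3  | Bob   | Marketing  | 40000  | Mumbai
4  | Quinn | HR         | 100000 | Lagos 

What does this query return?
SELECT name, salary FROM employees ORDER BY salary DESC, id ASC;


Sorting by salary DESC, then id ASC for ties

4 rows:
Quinn, 100000
Hank, 70000
Vic, 70000
Bob, 40000


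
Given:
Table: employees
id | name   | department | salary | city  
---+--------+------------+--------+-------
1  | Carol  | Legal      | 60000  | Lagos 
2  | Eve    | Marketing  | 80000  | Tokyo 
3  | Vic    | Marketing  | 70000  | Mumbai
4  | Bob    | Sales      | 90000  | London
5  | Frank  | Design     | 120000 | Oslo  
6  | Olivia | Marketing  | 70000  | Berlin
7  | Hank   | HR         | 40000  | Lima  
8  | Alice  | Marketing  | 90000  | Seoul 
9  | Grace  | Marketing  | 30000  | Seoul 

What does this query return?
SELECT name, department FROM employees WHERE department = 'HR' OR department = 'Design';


Filtering: department = 'HR' OR 'Design'
Matching: 2 rows

2 rows:
Frank, Design
Hank, HR


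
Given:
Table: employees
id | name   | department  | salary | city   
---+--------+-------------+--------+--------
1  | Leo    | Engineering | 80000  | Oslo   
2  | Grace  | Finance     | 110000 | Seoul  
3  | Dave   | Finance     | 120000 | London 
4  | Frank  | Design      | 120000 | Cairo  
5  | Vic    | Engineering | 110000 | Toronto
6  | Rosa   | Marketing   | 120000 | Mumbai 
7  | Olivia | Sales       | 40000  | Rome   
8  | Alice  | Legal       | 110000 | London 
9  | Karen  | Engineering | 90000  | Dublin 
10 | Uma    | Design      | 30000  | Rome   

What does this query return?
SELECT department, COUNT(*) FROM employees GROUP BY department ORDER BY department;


Assigning each row to its department group:
  Leo -> Engineering
  Grace -> Finance
  Dave -> Finance
  Frank -> Design
  Vic -> Engineering
  Rosa -> Marketing
  Olivia -> Sales
  Alice -> Legal
  Karen -> Engineering
  Uma -> Design


6 groups:
Design, 2
Engineering, 3
Finance, 2
Legal, 1
Marketing, 1
Sales, 1


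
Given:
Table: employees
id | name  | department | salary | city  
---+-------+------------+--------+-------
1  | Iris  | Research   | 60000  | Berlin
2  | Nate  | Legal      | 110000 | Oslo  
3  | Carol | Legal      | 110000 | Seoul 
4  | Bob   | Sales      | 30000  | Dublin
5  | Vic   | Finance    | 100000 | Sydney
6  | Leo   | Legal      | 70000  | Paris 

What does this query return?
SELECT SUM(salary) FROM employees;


SUM(salary) = 60000 + 110000 + 110000 + 30000 + 100000 + 70000 = 480000

480000


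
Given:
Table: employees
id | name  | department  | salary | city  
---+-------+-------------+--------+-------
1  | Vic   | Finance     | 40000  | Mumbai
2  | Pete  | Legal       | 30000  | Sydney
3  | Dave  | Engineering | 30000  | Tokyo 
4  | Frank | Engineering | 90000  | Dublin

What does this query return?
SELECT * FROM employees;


SELECT * returns all 4 rows with all columns

4 rows:
1, Vic, Finance, 40000, Mumbai
2, Pete, Legal, 30000, Sydney
3, Dave, Engineering, 30000, Tokyo
4, Frank, Engineering, 90000, Dublin


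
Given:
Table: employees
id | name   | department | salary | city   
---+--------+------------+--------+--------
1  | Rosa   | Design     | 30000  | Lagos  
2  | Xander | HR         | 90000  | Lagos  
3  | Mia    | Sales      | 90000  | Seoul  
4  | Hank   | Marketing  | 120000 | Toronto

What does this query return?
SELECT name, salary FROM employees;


Projecting columns: name, salary

4 rows:
Rosa, 30000
Xander, 90000
Mia, 90000
Hank, 120000


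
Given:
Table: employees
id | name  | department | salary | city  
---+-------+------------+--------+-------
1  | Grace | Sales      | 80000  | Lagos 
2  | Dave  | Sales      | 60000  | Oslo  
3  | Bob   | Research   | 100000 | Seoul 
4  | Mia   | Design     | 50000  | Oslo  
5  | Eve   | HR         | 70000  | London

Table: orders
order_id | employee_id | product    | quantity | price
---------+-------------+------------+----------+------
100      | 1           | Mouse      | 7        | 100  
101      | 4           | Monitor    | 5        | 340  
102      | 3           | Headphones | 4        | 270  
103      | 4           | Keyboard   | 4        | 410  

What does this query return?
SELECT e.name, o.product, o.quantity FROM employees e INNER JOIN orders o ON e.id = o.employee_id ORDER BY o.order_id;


Joining employees.id = orders.employee_id:
  employee Grace (id=1) -> order Mouse
  employee Mia (id=4) -> order Monitor
  employee Bob (id=3) -> order Headphones
  employee Mia (id=4) -> order Keyboard


4 rows:
Grace, Mouse, 7
Mia, Monitor, 5
Bob, Headphones, 4
Mia, Keyboard, 4


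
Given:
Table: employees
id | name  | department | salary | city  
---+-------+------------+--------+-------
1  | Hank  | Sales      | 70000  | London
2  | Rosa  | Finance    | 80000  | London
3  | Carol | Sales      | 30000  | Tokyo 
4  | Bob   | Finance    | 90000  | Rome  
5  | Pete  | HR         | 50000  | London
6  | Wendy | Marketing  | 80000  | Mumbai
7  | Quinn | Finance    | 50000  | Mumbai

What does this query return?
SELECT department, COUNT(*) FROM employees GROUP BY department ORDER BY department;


Assigning each row to its department group:
  Hank -> Sales
  Rosa -> Finance
  Carol -> Sales
  Bob -> Finance
  Pete -> HR
  Wendy -> Marketing
  Quinn -> Finance


4 groups:
Finance, 3
HR, 1
Marketing, 1
Sales, 2


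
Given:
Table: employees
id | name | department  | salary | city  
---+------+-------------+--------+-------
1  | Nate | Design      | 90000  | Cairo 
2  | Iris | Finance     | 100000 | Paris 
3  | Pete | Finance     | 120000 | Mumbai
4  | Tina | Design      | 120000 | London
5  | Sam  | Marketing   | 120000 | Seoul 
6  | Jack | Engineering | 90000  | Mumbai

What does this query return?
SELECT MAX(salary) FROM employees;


Salaries: 90000, 100000, 120000, 120000, 120000, 90000
MAX = 120000

120000


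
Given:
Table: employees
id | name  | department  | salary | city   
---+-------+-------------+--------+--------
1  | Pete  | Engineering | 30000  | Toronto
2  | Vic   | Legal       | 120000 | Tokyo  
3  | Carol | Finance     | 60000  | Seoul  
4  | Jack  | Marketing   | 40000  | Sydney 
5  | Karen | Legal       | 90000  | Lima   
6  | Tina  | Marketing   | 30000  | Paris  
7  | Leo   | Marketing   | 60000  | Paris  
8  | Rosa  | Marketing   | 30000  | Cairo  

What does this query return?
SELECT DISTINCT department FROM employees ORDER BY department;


All 'department' values (row order): Engineering, Legal, Finance, Marketing, Legal, Marketing, Marketing, Marketing
Removing duplicates leaves 4 unique value(s).

4 values:
Engineering
Finance
Legal
Marketing


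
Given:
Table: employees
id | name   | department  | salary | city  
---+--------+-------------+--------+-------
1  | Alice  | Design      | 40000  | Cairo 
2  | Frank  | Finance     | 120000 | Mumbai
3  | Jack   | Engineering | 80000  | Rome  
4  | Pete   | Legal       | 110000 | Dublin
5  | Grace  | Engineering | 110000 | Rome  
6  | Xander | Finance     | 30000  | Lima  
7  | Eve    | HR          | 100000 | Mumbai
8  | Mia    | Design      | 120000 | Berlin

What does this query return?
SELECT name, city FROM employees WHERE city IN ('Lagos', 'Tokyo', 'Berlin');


Filtering: city IN ('Lagos', 'Tokyo', 'Berlin')
Matching: 1 rows

1 rows:
Mia, Berlin


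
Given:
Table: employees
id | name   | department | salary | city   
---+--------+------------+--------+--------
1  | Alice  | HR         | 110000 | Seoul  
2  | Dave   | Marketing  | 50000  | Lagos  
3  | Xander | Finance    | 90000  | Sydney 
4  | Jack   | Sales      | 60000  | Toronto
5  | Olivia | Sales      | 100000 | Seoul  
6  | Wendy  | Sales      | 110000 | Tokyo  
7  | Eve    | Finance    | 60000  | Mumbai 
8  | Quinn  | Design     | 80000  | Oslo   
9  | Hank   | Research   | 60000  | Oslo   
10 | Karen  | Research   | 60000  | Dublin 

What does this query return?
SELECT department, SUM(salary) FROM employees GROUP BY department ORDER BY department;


Summing salary within each department:
  Design: 80000 = 80000
  Finance: 90000 + 60000 = 150000
  HR: 110000 = 110000
  Marketing: 50000 = 50000
  Research: 60000 + 60000 = 120000
  Sales: 60000 + 100000 + 110000 = 270000


6 groups:
Design, 80000
Finance, 150000
HR, 110000
Marketing, 50000
Research, 120000
Sales, 270000


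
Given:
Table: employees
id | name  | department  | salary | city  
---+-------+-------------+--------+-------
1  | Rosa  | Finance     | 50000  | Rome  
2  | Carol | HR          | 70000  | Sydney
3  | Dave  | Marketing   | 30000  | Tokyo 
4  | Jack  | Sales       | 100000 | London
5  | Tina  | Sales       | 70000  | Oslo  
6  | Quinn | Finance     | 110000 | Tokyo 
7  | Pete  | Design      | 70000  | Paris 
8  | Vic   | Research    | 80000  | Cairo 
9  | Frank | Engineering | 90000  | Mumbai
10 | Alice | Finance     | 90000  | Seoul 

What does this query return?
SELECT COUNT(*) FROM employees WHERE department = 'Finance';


Counting rows where department = 'Finance'
  Rosa -> MATCH
  Quinn -> MATCH
  Alice -> MATCH


3


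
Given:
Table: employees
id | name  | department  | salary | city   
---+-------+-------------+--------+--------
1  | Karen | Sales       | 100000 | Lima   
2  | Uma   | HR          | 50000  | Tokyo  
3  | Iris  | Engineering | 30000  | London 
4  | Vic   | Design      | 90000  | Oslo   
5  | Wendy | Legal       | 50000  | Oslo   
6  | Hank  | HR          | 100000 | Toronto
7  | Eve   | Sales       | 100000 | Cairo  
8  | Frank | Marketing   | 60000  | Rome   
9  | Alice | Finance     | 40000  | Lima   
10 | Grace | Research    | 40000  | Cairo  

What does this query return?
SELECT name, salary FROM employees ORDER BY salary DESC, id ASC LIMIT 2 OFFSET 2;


Sort by salary DESC (id ASC tiebreak), then skip 2 and take 2
Rows 3 through 4

2 rows:
Eve, 100000
Vic, 90000


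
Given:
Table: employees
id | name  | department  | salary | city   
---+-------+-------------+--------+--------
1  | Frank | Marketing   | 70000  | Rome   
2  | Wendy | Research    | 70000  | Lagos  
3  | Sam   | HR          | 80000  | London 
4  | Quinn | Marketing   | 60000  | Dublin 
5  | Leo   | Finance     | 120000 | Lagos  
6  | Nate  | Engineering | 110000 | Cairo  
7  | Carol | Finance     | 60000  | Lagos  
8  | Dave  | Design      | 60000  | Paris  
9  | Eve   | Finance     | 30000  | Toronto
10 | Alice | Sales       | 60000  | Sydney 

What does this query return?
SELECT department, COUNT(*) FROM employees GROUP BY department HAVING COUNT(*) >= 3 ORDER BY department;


Groups with count >= 3:
  Finance: 3 -> PASS
  Design: 1 -> filtered out
  Engineering: 1 -> filtered out
  HR: 1 -> filtered out
  Marketing: 2 -> filtered out
  Research: 1 -> filtered out
  Sales: 1 -> filtered out


1 groups:
Finance, 3


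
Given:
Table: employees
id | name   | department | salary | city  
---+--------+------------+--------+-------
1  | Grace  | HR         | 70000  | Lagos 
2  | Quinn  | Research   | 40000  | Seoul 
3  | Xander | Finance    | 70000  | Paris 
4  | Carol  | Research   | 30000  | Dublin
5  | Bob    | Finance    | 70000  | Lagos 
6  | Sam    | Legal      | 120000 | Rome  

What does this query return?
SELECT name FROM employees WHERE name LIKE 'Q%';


LIKE 'Q%' matches names starting with 'Q'
Matching: 1

1 rows:
Quinn


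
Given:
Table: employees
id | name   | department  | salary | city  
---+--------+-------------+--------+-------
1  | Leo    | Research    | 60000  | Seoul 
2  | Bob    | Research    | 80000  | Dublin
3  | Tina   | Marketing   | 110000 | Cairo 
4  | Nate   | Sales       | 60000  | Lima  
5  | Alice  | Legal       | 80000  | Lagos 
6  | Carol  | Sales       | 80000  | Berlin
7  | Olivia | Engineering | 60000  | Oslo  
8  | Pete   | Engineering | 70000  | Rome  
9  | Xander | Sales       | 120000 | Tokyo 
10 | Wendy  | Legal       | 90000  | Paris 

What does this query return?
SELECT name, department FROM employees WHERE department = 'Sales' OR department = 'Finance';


Filtering: department = 'Sales' OR 'Finance'
Matching: 3 rows

3 rows:
Nate, Sales
Carol, Sales
Xander, Sales


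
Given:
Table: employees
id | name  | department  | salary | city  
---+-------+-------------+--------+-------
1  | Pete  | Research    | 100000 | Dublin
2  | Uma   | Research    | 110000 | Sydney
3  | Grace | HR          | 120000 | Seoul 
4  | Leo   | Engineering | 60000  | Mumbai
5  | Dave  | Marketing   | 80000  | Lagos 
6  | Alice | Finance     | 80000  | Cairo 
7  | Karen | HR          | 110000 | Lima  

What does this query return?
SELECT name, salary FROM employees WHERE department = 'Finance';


Filtering: department = 'Finance'
Matching rows: 1

1 rows:
Alice, 80000


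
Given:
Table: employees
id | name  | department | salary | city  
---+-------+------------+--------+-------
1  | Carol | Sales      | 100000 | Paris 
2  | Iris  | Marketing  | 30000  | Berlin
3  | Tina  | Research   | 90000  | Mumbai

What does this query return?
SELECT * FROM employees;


SELECT * returns all 3 rows with all columns

3 rows:
1, Carol, Sales, 100000, Paris
2, Iris, Marketing, 30000, Berlin
3, Tina, Research, 90000, Mumbai


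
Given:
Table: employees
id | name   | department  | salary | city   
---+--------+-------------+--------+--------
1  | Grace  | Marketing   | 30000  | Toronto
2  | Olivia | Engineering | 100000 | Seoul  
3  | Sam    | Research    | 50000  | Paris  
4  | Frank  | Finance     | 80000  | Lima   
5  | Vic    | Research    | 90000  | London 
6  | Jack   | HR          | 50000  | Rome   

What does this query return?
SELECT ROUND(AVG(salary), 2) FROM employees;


SUM(salary) = 400000
COUNT = 6
ROUND(AVG, 2) = ROUND(400000 / 6, 2) = 66666.67

66666.67


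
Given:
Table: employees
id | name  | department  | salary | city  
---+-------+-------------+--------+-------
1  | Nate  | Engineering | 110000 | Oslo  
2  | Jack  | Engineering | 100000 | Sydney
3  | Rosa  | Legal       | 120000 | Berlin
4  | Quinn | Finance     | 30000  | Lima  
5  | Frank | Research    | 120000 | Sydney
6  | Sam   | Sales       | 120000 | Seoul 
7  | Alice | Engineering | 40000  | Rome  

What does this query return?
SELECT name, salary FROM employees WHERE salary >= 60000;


Filtering: salary >= 60000
Matching: 5 rows

5 rows:
Nate, 110000
Jack, 100000
Rosa, 120000
Frank, 120000
Sam, 120000


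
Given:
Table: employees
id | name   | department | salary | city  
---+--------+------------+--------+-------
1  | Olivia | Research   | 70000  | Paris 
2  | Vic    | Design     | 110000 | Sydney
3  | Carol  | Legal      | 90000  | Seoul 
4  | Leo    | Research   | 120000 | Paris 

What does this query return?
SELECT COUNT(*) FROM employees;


COUNT(*) counts all rows

4


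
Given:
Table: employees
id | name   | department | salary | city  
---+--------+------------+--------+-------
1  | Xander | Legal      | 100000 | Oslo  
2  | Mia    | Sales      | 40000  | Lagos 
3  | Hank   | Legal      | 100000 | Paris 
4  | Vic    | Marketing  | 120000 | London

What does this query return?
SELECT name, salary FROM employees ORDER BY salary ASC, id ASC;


Sorting by salary ASC, then id ASC for ties

4 rows:
Mia, 40000
Xander, 100000
Hank, 100000
Vic, 120000


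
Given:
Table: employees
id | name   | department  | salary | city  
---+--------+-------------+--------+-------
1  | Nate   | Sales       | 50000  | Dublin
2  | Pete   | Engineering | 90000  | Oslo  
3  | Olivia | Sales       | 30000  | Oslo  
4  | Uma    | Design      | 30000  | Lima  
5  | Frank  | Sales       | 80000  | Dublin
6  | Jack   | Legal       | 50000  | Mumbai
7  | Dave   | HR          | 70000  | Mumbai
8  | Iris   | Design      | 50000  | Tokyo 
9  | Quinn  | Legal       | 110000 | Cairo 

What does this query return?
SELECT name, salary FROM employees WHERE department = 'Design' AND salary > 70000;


Filtering: department = 'Design' AND salary > 70000
Matching: 0 rows

Empty result set (0 rows)


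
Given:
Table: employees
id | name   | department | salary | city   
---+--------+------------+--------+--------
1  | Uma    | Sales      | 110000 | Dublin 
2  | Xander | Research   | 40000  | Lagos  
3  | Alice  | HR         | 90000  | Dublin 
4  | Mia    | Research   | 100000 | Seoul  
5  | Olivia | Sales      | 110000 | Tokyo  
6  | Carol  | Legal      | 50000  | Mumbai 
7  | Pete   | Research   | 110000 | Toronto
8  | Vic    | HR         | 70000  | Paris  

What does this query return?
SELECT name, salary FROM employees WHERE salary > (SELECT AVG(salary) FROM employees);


Subquery: AVG(salary) = 85000.0
Filtering: salary > 85000.0
  Uma (110000) -> MATCH
  Alice (90000) -> MATCH
  Mia (100000) -> MATCH
  Olivia (110000) -> MATCH
  Pete (110000) -> MATCH


5 rows:
Uma, 110000
Alice, 90000
Mia, 100000
Olivia, 110000
Pete, 110000


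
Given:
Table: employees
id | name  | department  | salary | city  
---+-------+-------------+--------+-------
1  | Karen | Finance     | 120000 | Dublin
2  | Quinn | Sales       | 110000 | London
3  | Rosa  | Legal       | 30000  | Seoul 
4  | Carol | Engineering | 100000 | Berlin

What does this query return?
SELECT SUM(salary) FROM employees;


SUM(salary) = 120000 + 110000 + 30000 + 100000 = 360000

360000


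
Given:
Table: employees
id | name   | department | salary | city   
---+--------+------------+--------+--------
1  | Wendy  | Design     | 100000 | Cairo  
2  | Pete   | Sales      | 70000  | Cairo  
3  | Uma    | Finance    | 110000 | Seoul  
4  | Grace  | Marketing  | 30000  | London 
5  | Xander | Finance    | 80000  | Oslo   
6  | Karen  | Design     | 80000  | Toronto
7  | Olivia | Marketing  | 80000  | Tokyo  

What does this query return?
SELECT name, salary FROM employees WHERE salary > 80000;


Filtering: salary > 80000
Matching: 2 rows

2 rows:
Wendy, 100000
Uma, 110000


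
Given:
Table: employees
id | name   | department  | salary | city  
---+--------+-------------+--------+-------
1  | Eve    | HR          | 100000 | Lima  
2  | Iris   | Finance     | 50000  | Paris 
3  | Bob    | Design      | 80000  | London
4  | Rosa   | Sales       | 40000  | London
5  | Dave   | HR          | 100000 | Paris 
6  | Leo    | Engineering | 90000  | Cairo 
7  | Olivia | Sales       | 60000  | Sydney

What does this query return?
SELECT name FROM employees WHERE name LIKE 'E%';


LIKE 'E%' matches names starting with 'E'
Matching: 1

1 rows:
Eve


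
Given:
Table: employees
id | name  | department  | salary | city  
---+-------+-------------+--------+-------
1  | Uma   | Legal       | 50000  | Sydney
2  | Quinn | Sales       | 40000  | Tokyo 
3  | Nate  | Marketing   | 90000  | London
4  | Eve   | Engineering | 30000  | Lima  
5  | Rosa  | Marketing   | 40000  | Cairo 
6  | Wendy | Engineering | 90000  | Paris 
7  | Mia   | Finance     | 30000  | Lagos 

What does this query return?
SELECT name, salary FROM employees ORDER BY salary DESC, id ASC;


Sorting by salary DESC, then id ASC for ties

7 rows:
Nate, 90000
Wendy, 90000
Uma, 50000
Quinn, 40000
Rosa, 40000
Eve, 30000
Mia, 30000


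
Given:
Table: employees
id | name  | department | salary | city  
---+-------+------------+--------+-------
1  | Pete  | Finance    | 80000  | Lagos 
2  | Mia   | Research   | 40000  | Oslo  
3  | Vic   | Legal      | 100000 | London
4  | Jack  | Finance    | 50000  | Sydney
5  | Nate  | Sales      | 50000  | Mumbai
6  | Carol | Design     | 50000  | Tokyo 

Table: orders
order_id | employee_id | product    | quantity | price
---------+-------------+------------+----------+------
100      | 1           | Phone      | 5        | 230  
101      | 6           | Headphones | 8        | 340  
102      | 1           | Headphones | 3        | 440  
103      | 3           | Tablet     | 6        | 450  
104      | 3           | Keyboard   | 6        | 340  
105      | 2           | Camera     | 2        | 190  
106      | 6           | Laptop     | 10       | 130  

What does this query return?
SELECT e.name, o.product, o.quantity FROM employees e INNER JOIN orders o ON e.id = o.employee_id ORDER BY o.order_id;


Joining employees.id = orders.employee_id:
  employee Pete (id=1) -> order Phone
  employee Carol (id=6) -> order Headphones
  employee Pete (id=1) -> order Headphones
  employee Vic (id=3) -> order Tablet
  employee Vic (id=3) -> order Keyboard
  employee Mia (id=2) -> order Camera
  employee Carol (id=6) -> order Laptop


7 rows:
Pete, Phone, 5
Carol, Headphones, 8
Pete, Headphones, 3
Vic, Tablet, 6
Vic, Keyboard, 6
Mia, Camera, 2
Carol, Laptop, 10


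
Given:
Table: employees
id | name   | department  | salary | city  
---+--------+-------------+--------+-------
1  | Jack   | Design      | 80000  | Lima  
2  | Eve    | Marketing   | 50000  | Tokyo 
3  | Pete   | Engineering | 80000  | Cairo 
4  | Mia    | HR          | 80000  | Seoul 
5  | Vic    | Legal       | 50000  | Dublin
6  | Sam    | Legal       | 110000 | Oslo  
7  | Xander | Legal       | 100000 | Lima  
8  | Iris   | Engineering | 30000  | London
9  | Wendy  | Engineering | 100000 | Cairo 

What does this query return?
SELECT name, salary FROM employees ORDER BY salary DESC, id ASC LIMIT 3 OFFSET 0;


Sort by salary DESC (id ASC tiebreak), then skip 0 and take 3
Rows 1 through 3

3 rows:
Sam, 110000
Xander, 100000
Wendy, 100000


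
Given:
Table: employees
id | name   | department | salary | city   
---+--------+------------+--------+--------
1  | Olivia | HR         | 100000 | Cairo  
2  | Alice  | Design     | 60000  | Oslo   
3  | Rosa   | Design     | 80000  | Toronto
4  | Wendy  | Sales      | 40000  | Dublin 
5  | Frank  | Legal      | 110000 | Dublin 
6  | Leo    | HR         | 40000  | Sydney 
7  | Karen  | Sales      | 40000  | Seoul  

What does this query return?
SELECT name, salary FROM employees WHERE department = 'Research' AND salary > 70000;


Filtering: department = 'Research' AND salary > 70000
Matching: 0 rows

Empty result set (0 rows)


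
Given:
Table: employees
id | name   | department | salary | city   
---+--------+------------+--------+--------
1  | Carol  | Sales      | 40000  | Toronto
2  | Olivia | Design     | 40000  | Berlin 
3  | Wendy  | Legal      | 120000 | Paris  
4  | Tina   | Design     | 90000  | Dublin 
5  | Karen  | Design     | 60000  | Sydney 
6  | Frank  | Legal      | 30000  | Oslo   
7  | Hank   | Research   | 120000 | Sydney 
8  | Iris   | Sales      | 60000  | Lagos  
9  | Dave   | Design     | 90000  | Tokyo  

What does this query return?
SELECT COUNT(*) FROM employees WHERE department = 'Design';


Counting rows where department = 'Design'
  Olivia -> MATCH
  Tina -> MATCH
  Karen -> MATCH
  Dave -> MATCH


4


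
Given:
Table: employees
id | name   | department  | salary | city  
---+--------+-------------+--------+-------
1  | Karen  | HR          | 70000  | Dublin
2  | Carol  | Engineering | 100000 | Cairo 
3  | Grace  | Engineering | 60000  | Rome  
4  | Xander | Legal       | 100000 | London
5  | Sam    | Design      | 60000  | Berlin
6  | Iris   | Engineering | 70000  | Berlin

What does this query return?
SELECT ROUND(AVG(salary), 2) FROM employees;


SUM(salary) = 460000
COUNT = 6
ROUND(AVG, 2) = ROUND(460000 / 6, 2) = 76666.67

76666.67


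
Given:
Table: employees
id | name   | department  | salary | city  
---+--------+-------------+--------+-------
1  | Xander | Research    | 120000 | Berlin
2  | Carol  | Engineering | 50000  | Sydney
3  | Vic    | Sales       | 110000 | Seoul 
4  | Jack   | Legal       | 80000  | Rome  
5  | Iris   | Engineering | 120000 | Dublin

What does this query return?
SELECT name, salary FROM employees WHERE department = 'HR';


Filtering: department = 'HR'
Matching rows: 0

Empty result set (0 rows)


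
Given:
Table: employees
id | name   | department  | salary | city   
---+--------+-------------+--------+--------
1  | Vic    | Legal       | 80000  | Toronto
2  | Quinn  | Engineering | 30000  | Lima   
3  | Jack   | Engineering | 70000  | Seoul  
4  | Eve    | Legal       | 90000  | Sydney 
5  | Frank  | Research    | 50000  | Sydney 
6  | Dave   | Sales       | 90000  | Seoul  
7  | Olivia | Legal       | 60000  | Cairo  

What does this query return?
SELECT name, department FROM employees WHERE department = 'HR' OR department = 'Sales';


Filtering: department = 'HR' OR 'Sales'
Matching: 1 rows

1 rows:
Dave, Sales


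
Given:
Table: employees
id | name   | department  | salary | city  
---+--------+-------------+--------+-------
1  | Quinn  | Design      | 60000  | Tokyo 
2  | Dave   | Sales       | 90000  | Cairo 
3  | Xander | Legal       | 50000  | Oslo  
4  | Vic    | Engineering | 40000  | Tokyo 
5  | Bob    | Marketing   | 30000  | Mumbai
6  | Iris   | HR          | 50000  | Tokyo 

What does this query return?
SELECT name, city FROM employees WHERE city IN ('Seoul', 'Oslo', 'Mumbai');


Filtering: city IN ('Seoul', 'Oslo', 'Mumbai')
Matching: 2 rows

2 rows:
Xander, Oslo
Bob, Mumbai


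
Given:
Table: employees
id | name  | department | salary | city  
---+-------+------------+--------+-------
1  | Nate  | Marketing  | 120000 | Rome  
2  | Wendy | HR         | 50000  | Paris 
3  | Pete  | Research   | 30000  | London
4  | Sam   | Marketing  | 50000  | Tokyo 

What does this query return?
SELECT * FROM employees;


SELECT * returns all 4 rows with all columns

4 rows:
1, Nate, Marketing, 120000, Rome
2, Wendy, HR, 50000, Paris
3, Pete, Research, 30000, London
4, Sam, Marketing, 50000, Tokyo


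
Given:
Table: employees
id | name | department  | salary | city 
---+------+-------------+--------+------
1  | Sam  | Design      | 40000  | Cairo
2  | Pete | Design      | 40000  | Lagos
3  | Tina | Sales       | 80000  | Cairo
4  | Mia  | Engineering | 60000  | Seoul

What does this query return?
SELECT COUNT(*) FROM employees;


COUNT(*) counts all rows

4


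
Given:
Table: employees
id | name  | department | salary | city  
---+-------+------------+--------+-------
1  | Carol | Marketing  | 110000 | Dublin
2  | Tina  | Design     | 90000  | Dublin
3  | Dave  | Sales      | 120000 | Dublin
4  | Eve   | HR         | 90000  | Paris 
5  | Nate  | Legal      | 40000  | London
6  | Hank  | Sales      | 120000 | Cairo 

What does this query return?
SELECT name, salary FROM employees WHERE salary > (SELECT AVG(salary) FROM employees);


Subquery: AVG(salary) = 95000.0
Filtering: salary > 95000.0
  Carol (110000) -> MATCH
  Dave (120000) -> MATCH
  Hank (120000) -> MATCH


3 rows:
Carol, 110000
Dave, 120000
Hank, 120000


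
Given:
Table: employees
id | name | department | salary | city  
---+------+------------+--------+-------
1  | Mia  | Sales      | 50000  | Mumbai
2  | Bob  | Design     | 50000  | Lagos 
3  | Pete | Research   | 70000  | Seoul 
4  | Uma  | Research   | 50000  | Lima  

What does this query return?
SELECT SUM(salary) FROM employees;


SUM(salary) = 50000 + 50000 + 70000 + 50000 = 220000

220000


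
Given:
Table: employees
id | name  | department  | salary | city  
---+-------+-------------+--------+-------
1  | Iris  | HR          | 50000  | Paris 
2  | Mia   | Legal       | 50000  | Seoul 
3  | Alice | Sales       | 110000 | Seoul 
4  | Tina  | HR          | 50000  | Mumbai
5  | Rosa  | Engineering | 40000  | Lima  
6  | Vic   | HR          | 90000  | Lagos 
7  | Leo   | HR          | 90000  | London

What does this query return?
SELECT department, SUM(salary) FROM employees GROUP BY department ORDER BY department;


Summing salary within each department:
  Engineering: 40000 = 40000
  HR: 50000 + 50000 + 90000 + 90000 = 280000
  Legal: 50000 = 50000
  Sales: 110000 = 110000


4 groups:
Engineering, 40000
HR, 280000
Legal, 50000
Sales, 110000


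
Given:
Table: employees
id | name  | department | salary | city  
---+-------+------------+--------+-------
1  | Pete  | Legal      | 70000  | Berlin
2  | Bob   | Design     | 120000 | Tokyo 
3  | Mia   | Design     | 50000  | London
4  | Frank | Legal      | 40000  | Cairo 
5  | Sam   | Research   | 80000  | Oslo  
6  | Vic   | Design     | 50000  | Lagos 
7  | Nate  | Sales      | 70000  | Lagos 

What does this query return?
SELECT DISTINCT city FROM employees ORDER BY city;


All 'city' values (row order): Berlin, Tokyo, London, Cairo, Oslo, Lagos, Lagos
Removing duplicates leaves 6 unique value(s).

6 values:
Berlin
Cairo
Lagos
London
Oslo
Tokyo


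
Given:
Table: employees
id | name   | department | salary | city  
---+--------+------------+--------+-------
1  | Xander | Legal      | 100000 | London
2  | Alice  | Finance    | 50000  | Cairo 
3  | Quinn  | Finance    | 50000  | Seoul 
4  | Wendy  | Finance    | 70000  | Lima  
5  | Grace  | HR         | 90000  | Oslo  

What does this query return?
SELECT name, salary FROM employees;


Projecting columns: name, salary

5 rows:
Xander, 100000
Alice, 50000
Quinn, 50000
Wendy, 70000
Grace, 90000


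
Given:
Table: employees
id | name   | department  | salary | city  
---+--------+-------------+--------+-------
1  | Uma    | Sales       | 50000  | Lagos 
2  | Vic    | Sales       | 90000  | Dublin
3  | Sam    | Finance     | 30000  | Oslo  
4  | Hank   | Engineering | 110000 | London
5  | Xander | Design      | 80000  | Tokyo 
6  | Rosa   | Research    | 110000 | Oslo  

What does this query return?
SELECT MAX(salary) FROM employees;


Salaries: 50000, 90000, 30000, 110000, 80000, 110000
MAX = 110000

110000
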